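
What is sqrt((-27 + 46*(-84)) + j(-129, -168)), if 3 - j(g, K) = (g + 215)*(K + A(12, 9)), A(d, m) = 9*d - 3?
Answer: 3*sqrt(170) ≈ 39.115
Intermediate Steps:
A(d, m) = -3 + 9*d
j(g, K) = 3 - (105 + K)*(215 + g) (j(g, K) = 3 - (g + 215)*(K + (-3 + 9*12)) = 3 - (215 + g)*(K + (-3 + 108)) = 3 - (215 + g)*(K + 105) = 3 - (215 + g)*(105 + K) = 3 - (105 + K)*(215 + g))
sqrt((-27 + 46*(-84)) + j(-129, -168)) = sqrt((-27 + 46*(-84)) + (-22572 - 215*(-168) - 105*(-129) - 1*(-168)*(-129))) = sqrt((-27 - 3864) + (-22572 + 36120 + 13545 - 21672)) = sqrt(-3891 + 5421) = sqrt(1530) = 3*sqrt(170)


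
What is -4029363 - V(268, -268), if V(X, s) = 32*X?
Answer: -4037939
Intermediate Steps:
-4029363 - V(268, -268) = -4029363 - 32*268 = -4029363 - 1*8576 = -4029363 - 8576 = -4037939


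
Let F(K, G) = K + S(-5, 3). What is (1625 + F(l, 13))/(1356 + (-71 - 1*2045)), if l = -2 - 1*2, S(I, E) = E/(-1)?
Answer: -809/380 ≈ -2.1289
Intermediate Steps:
S(I, E) = -E (S(I, E) = E*(-1) = -E)
l = -4 (l = -2 - 2 = -4)
F(K, G) = -3 + K (F(K, G) = K - 1*3 = K - 3 = -3 + K)
(1625 + F(l, 13))/(1356 + (-71 - 1*2045)) = (1625 + (-3 - 4))/(1356 + (-71 - 1*2045)) = (1625 - 7)/(1356 + (-71 - 2045)) = 1618/(1356 - 2116) = 1618/(-760) = 1618*(-1/760) = -809/380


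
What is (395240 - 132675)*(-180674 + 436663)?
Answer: 67213751785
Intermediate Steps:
(395240 - 132675)*(-180674 + 436663) = 262565*255989 = 67213751785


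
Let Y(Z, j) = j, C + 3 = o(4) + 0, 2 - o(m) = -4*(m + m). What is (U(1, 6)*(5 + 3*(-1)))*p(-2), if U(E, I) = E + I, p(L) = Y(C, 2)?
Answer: 28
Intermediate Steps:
o(m) = 2 + 8*m (o(m) = 2 - (-4)*(m + m) = 2 - (-4)*2*m = 2 - (-8)*m = 2 + 8*m)
C = 31 (C = -3 + ((2 + 8*4) + 0) = -3 + ((2 + 32) + 0) = -3 + (34 + 0) = -3 + 34 = 31)
p(L) = 2
(U(1, 6)*(5 + 3*(-1)))*p(-2) = ((1 + 6)*(5 + 3*(-1)))*2 = (7*(5 - 3))*2 = (7*2)*2 = 14*2 = 28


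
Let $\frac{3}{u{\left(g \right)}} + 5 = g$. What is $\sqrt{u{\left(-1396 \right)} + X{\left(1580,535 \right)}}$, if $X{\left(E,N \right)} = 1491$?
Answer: $\frac{2 \sqrt{81292558}}{467} \approx 38.613$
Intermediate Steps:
$u{\left(g \right)} = \frac{3}{-5 + g}$
$\sqrt{u{\left(-1396 \right)} + X{\left(1580,535 \right)}} = \sqrt{\frac{3}{-5 - 1396} + 1491} = \sqrt{\frac{3}{-1401} + 1491} = \sqrt{3 \left(- \frac{1}{1401}\right) + 1491} = \sqrt{- \frac{1}{467} + 1491} = \sqrt{\frac{696296}{467}} = \frac{2 \sqrt{81292558}}{467}$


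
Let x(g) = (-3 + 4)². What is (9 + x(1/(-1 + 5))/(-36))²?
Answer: 104329/1296 ≈ 80.501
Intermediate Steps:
x(g) = 1 (x(g) = 1² = 1)
(9 + x(1/(-1 + 5))/(-36))² = (9 + 1/(-36))² = (9 + 1*(-1/36))² = (9 - 1/36)² = (323/36)² = 104329/1296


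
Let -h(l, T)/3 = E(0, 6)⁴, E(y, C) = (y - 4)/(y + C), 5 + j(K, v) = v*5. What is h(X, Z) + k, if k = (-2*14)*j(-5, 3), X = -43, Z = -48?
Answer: -7576/27 ≈ -280.59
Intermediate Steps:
j(K, v) = -5 + 5*v (j(K, v) = -5 + v*5 = -5 + 5*v)
E(y, C) = (-4 + y)/(C + y)
k = -280 (k = (-2*14)*(-5 + 5*3) = -28*(-5 + 15) = -28*10 = -280)
h(l, T) = -16/27 (h(l, T) = -3*(-4 + 0)⁴/(6 + 0)⁴ = -3*(-4/6)⁴ = -3*((⅙)*(-4))⁴ = -3*(-⅔)⁴ = -3*16/81 = -16/27)
h(X, Z) + k = -16/27 - 280 = -7576/27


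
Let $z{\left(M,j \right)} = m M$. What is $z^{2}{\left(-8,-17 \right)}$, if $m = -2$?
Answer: $256$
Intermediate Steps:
$z{\left(M,j \right)} = - 2 M$
$z^{2}{\left(-8,-17 \right)} = \left(\left(-2\right) \left(-8\right)\right)^{2} = 16^{2} = 256$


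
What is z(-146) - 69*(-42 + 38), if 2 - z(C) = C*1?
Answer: 424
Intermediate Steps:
z(C) = 2 - C
z(-146) - 69*(-42 + 38) = (2 - 1*(-146)) - 69*(-42 + 38) = (2 + 146) - 69*(-4) = 148 + 276 = 424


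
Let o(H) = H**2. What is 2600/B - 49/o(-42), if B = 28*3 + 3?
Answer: 31171/1044 ≈ 29.857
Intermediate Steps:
B = 87 (B = 84 + 3 = 87)
2600/B - 49/o(-42) = 2600/87 - 49/((-42)**2) = 2600*(1/87) - 49/1764 = 2600/87 - 49*1/1764 = 2600/87 - 1/36 = 31171/1044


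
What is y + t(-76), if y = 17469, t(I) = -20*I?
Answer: 18989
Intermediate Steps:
y + t(-76) = 17469 - 20*(-76) = 17469 + 1520 = 18989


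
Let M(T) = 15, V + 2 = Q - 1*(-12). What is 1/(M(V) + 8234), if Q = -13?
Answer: 1/8249 ≈ 0.00012123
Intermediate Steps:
V = -3 (V = -2 + (-13 - 1*(-12)) = -2 + (-13 + 12) = -2 - 1 = -3)
1/(M(V) + 8234) = 1/(15 + 8234) = 1/8249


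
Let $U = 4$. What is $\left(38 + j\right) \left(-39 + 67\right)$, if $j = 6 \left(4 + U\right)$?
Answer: $2408$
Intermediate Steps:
$j = 48$ ($j = 6 \left(4 + 4\right) = 6 \cdot 8 = 48$)
$\left(38 + j\right) \left(-39 + 67\right) = \left(38 + 48\right) \left(-39 + 67\right) = 86 \cdot 28 = 2408$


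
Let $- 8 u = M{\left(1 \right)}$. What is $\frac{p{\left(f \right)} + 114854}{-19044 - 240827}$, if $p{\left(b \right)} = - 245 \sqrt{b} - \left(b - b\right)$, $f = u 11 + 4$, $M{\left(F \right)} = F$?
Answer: $- \frac{114854}{259871} + \frac{245 \sqrt{42}}{1039484} \approx -0.44044$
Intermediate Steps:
$u = - \frac{1}{8}$ ($u = \left(- \frac{1}{8}\right) 1 = - \frac{1}{8} \approx -0.125$)
$f = \frac{21}{8}$ ($f = \left(- \frac{1}{8}\right) 11 + 4 = - \frac{11}{8} + 4 = \frac{21}{8} \approx 2.625$)
$p{\left(b \right)} = - 245 \sqrt{b}$ ($p{\left(b \right)} = - 245 \sqrt{b} - 0 = - 245 \sqrt{b} + 0 = - 245 \sqrt{b}$)
$\frac{p{\left(f \right)} + 114854}{-19044 - 240827} = \frac{- 245 \sqrt{\frac{21}{8}} + 114854}{-19044 - 240827} = \frac{- 245 \frac{\sqrt{42}}{4} + 114854}{-259871} = \left(- \frac{245 \sqrt{42}}{4} + 114854\right) \left(- \frac{1}{259871}\right) = \left(114854 - \frac{245 \sqrt{42}}{4}\right) \left(- \frac{1}{259871}\right) = - \frac{114854}{259871} + \frac{245 \sqrt{42}}{1039484}$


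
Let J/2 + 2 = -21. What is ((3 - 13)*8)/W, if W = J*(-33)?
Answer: -40/759 ≈ -0.052701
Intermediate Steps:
J = -46 (J = -4 + 2*(-21) = -4 - 42 = -46)
W = 1518 (W = -46*(-33) = 1518)
((3 - 13)*8)/W = ((3 - 13)*8)/1518 = -10*8*(1/1518) = -80*1/1518 = -40/759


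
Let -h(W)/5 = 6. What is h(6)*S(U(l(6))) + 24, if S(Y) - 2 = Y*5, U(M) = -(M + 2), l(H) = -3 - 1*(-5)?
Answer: 564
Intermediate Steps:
l(H) = 2 (l(H) = -3 + 5 = 2)
U(M) = -2 - M (U(M) = -(2 + M) = -2 - M)
S(Y) = 2 + 5*Y (S(Y) = 2 + Y*5 = 2 + 5*Y)
h(W) = -30 (h(W) = -5*6 = -30)
h(6)*S(U(l(6))) + 24 = -30*(2 + 5*(-2 - 1*2)) + 24 = -30*(2 + 5*(-2 - 2)) + 24 = -30*(2 + 5*(-4)) + 24 = -30*(2 - 20) + 24 = -30*(-18) + 24 = 540 + 24 = 564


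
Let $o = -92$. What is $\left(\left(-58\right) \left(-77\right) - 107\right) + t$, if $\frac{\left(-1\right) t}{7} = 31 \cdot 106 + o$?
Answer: $-17999$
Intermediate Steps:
$t = -22358$ ($t = - 7 \left(31 \cdot 106 - 92\right) = - 7 \left(3286 - 92\right) = \left(-7\right) 3194 = -22358$)
$\left(\left(-58\right) \left(-77\right) - 107\right) + t = \left(\left(-58\right) \left(-77\right) - 107\right) - 22358 = \left(4466 - 107\right) - 22358 = 4359 - 22358 = -17999$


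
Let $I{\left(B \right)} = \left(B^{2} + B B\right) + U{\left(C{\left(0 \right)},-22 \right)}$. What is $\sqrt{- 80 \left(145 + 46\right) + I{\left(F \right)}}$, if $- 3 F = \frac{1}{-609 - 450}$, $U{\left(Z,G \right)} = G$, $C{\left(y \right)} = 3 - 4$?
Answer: $\frac{2 i \sqrt{38612030089}}{3177} \approx 123.7 i$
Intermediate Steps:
$C{\left(y \right)} = -1$
$F = \frac{1}{3177}$ ($F = - \frac{1}{3 \left(-609 - 450\right)} = - \frac{1}{3 \left(-1059\right)} = \left(- \frac{1}{3}\right) \left(- \frac{1}{1059}\right) = \frac{1}{3177} \approx 0.00031476$)
$I{\left(B \right)} = -22 + 2 B^{2}$ ($I{\left(B \right)} = \left(B^{2} + B B\right) - 22 = \left(B^{2} + B^{2}\right) - 22 = 2 B^{2} - 22 = -22 + 2 B^{2}$)
$\sqrt{- 80 \left(145 + 46\right) + I{\left(F \right)}} = \sqrt{- 80 \left(145 + 46\right) - \left(22 - \frac{2}{10093329}\right)} = \sqrt{\left(-80\right) 191 + \left(-22 + 2 \cdot \frac{1}{10093329}\right)} = \sqrt{-15280 + \left(-22 + \frac{2}{10093329}\right)} = \sqrt{-15280 - \frac{222053236}{10093329}} = \sqrt{- \frac{154448120356}{10093329}} = \frac{2 i \sqrt{38612030089}}{3177}$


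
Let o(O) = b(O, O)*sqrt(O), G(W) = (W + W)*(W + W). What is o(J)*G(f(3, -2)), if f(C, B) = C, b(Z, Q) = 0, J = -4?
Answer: 0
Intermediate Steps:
G(W) = 4*W**2 (G(W) = (2*W)*(2*W) = 4*W**2)
o(O) = 0 (o(O) = 0*sqrt(O) = 0)
o(J)*G(f(3, -2)) = 0*(4*3**2) = 0*(4*9) = 0*36 = 0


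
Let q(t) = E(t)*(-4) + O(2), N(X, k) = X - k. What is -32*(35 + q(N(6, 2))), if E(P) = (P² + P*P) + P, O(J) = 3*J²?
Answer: 3104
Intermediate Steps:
E(P) = P + 2*P² (E(P) = (P² + P²) + P = 2*P² + P = P + 2*P²)
q(t) = 12 - 4*t*(1 + 2*t) (q(t) = (t*(1 + 2*t))*(-4) + 3*2² = -4*t*(1 + 2*t) + 3*4 = -4*t*(1 + 2*t) + 12 = 12 - 4*t*(1 + 2*t))
-32*(35 + q(N(6, 2))) = -32*(35 + (12 - 4*(6 - 1*2)*(1 + 2*(6 - 1*2)))) = -32*(35 + (12 - 4*(6 - 2)*(1 + 2*(6 - 2)))) = -32*(35 + (12 - 4*4*(1 + 2*4))) = -32*(35 + (12 - 4*4*(1 + 8))) = -32*(35 + (12 - 4*4*9)) = -32*(35 + (12 - 144)) = -32*(35 - 132) = -32*(-97) = 3104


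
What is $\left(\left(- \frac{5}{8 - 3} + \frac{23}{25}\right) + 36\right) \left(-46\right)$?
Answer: $- \frac{41308}{25} \approx -1652.3$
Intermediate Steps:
$\left(\left(- \frac{5}{8 - 3} + \frac{23}{25}\right) + 36\right) \left(-46\right) = \left(\left(- \frac{5}{8 - 3} + 23 \cdot \frac{1}{25}\right) + 36\right) \left(-46\right) = \left(\left(- \frac{5}{5} + \frac{23}{25}\right) + 36\right) \left(-46\right) = \left(\left(\left(-5\right) \frac{1}{5} + \frac{23}{25}\right) + 36\right) \left(-46\right) = \left(\left(-1 + \frac{23}{25}\right) + 36\right) \left(-46\right) = \left(- \frac{2}{25} + 36\right) \left(-46\right) = \frac{898}{25} \left(-46\right) = - \frac{41308}{25}$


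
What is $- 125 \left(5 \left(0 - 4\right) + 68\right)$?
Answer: $-6000$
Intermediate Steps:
$- 125 \left(5 \left(0 - 4\right) + 68\right) = - 125 \left(5 \left(-4\right) + 68\right) = - 125 \left(-20 + 68\right) = \left(-125\right) 48 = -6000$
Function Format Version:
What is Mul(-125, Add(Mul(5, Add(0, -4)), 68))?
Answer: -6000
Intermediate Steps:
Mul(-125, Add(Mul(5, Add(0, -4)), 68)) = Mul(-125, Add(Mul(5, -4), 68)) = Mul(-125, Add(-20, 68)) = Mul(-125, 48) = -6000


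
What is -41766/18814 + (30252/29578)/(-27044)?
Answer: -181573385685/81790534922 ≈ -2.2200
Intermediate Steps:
-41766/18814 + (30252/29578)/(-27044) = -41766*1/18814 + (30252*(1/29578))*(-1/27044) = -20883/9407 + (15126/14789)*(-1/27044) = -20883/9407 - 7563/199976858 = -181573385685/81790534922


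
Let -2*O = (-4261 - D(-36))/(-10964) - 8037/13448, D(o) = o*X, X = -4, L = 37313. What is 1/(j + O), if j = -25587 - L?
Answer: -73721936/4637102554593 ≈ -1.5898e-5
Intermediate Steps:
D(o) = -4*o (D(o) = o*(-4) = -4*o)
j = -62900 (j = -25587 - 1*37313 = -25587 - 37313 = -62900)
O = 7219807/73721936 (O = -((-4261 - (-4)*(-36))/(-10964) - 8037/13448)/2 = -((-4261 - 1*144)*(-1/10964) - 8037*1/13448)/2 = -((-4261 - 144)*(-1/10964) - 8037/13448)/2 = -(-4405*(-1/10964) - 8037/13448)/2 = -(4405/10964 - 8037/13448)/2 = -½*(-7219807/36860968) = 7219807/73721936 ≈ 0.097933)
1/(j + O) = 1/(-62900 + 7219807/73721936) = 1/(-4637102554593/73721936) = -73721936/4637102554593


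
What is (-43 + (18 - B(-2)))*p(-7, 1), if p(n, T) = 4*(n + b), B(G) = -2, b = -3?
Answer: 920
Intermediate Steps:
p(n, T) = -12 + 4*n (p(n, T) = 4*(n - 3) = 4*(-3 + n) = -12 + 4*n)
(-43 + (18 - B(-2)))*p(-7, 1) = (-43 + (18 - 1*(-2)))*(-12 + 4*(-7)) = (-43 + (18 + 2))*(-12 - 28) = (-43 + 20)*(-40) = -23*(-40) = 920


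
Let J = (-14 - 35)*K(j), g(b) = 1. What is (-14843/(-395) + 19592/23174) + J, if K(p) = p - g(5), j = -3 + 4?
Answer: 175855261/4576865 ≈ 38.423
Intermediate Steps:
j = 1
K(p) = -1 + p (K(p) = p - 1*1 = p - 1 = -1 + p)
J = 0 (J = (-14 - 35)*(-1 + 1) = -49*0 = 0)
(-14843/(-395) + 19592/23174) + J = (-14843/(-395) + 19592/23174) + 0 = (-14843*(-1/395) + 19592*(1/23174)) + 0 = (14843/395 + 9796/11587) + 0 = 175855261/4576865 + 0 = 175855261/4576865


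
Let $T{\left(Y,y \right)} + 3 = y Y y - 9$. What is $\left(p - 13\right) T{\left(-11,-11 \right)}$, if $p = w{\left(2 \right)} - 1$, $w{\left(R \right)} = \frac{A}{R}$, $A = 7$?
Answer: $\frac{28203}{2} \approx 14102.0$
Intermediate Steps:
$T{\left(Y,y \right)} = -12 + Y y^{2}$ ($T{\left(Y,y \right)} = -3 + \left(y Y y - 9\right) = -3 + \left(Y y y - 9\right) = -3 + \left(Y y^{2} - 9\right) = -3 + \left(-9 + Y y^{2}\right) = -12 + Y y^{2}$)
$w{\left(R \right)} = \frac{7}{R}$
$p = \frac{5}{2}$ ($p = \frac{7}{2} - 1 = \frac{5}{2} \approx 2.5$)
$\left(p - 13\right) T{\left(-11,-11 \right)} = \left(\frac{5}{2} - 13\right) \left(-12 - 11 \left(-11\right)^{2}\right) = - \frac{21 \left(-12 - 1331\right)}{2} = \left(- \frac{21}{2}\right) \left(-1343\right) = \frac{28203}{2}$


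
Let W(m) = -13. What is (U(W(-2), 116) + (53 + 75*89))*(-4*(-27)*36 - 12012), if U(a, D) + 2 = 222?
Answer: -56445552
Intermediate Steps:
U(a, D) = 220 (U(a, D) = -2 + 222 = 220)
(U(W(-2), 116) + (53 + 75*89))*(-4*(-27)*36 - 12012) = (220 + (53 + 75*89))*(-4*(-27)*36 - 12012) = (220 + (53 + 6675))*(108*36 - 12012) = (220 + 6728)*(3888 - 12012) = 6948*(-8124) = -56445552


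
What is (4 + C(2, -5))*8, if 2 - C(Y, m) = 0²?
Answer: 48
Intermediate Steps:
C(Y, m) = 2 (C(Y, m) = 2 - 1*0² = 2 - 1*0 = 2 + 0 = 2)
(4 + C(2, -5))*8 = (4 + 2)*8 = 6*8 = 48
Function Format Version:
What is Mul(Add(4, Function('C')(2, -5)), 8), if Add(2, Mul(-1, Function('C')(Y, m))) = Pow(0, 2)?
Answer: 48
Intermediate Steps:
Function('C')(Y, m) = 2 (Function('C')(Y, m) = Add(2, Mul(-1, Pow(0, 2))) = Add(2, Mul(-1, 0)) = Add(2, 0) = 2)
Mul(Add(4, Function('C')(2, -5)), 8) = Mul(Add(4, 2), 8) = Mul(6, 8) = 48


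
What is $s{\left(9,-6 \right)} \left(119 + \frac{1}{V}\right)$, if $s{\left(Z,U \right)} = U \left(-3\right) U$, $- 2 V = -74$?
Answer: $- \frac{475632}{37} \approx -12855.0$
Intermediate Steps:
$V = 37$ ($V = \left(- \frac{1}{2}\right) \left(-74\right) = 37$)
$s{\left(Z,U \right)} = - 3 U^{2}$ ($s{\left(Z,U \right)} = - 3 U U = - 3 U^{2}$)
$s{\left(9,-6 \right)} \left(119 + \frac{1}{V}\right) = - 3 \left(-6\right)^{2} \left(119 + \frac{1}{37}\right) = \left(-3\right) 36 \left(119 + \frac{1}{37}\right) = \left(-108\right) \frac{4404}{37} = - \frac{475632}{37}$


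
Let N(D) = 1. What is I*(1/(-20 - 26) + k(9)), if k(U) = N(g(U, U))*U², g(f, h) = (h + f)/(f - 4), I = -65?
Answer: -242125/46 ≈ -5263.6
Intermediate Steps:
g(f, h) = (f + h)/(-4 + f)
k(U) = U² (k(U) = 1*U² = U²)
I*(1/(-20 - 26) + k(9)) = -65*(1/(-20 - 26) + 9²) = -65*(1/(-46) + 81) = -65*(-1/46 + 81) = -65*3725/46 = -242125/46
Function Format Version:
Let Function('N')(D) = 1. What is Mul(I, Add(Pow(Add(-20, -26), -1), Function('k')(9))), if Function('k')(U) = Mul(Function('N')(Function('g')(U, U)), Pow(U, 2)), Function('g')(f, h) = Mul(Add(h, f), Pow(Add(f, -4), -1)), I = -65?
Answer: Rational(-242125, 46) ≈ -5263.6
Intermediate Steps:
Function('g')(f, h) = Mul(Pow(Add(-4, f), -1), Add(f, h)) (Function('g')(f, h) = Mul(Add(f, h), Pow(Add(-4, f), -1)) = Mul(Pow(Add(-4, f), -1), Add(f, h)))
Function('k')(U) = Pow(U, 2) (Function('k')(U) = Mul(1, Pow(U, 2)) = Pow(U, 2))
Mul(I, Add(Pow(Add(-20, -26), -1), Function('k')(9))) = Mul(-65, Add(Pow(Add(-20, -26), -1), Pow(9, 2))) = Mul(-65, Add(Pow(-46, -1), 81)) = Mul(-65, Add(Rational(-1, 46), 81)) = Mul(-65, Rational(3725, 46)) = Rational(-242125, 46)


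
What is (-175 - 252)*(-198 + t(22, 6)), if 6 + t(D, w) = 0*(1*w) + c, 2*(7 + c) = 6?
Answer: 88816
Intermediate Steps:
c = -4 (c = -7 + (1/2)*6 = -7 + 3 = -4)
t(D, w) = -10 (t(D, w) = -6 + (0*(1*w) - 4) = -6 + (0*w - 4) = -6 + (0 - 4) = -6 - 4 = -10)
(-175 - 252)*(-198 + t(22, 6)) = (-175 - 252)*(-198 - 10) = -427*(-208) = 88816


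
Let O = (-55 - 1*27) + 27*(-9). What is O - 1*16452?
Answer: -16777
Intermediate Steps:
O = -325 (O = (-55 - 27) - 243 = -82 - 243 = -325)
O - 1*16452 = -325 - 1*16452 = -325 - 16452 = -16777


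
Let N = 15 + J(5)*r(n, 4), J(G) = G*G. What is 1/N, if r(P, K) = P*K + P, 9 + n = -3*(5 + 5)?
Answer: -1/4860 ≈ -0.00020576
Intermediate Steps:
J(G) = G²
n = -39 (n = -9 - 3*(5 + 5) = -9 - 3*10 = -9 - 30 = -39)
r(P, K) = P + K*P (r(P, K) = K*P + P = P + K*P)
N = -4860 (N = 15 + 5²*(-39*(1 + 4)) = 15 + 25*(-39*5) = 15 + 25*(-195) = 15 - 4875 = -4860)
1/N = 1/(-4860) = -1/4860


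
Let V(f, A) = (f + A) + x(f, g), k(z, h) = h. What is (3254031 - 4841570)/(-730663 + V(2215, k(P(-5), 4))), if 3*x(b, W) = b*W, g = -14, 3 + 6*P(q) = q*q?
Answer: 4762617/2216342 ≈ 2.1489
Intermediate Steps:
P(q) = -½ + q²/6 (P(q) = -½ + (q*q)/6 = -½ + q²/6)
x(b, W) = W*b/3 (x(b, W) = (b*W)/3 = (W*b)/3 = W*b/3)
V(f, A) = A - 11*f/3 (V(f, A) = (f + A) + (⅓)*(-14)*f = (A + f) - 14*f/3 = A - 11*f/3)
(3254031 - 4841570)/(-730663 + V(2215, k(P(-5), 4))) = (3254031 - 4841570)/(-730663 + (4 - 11/3*2215)) = -1587539/(-730663 + (4 - 24365/3)) = -1587539/(-730663 - 24353/3) = -1587539/(-2216342/3) = -1587539*(-3/2216342) = 4762617/2216342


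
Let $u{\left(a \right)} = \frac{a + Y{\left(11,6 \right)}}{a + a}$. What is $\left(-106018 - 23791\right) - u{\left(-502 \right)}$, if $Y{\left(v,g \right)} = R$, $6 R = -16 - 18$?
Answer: $- \frac{390986231}{3012} \approx -1.2981 \cdot 10^{5}$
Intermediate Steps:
$R = - \frac{17}{3}$ ($R = \frac{-16 - 18}{6} = \frac{1}{6} \left(-34\right) = - \frac{17}{3} \approx -5.6667$)
$Y{\left(v,g \right)} = - \frac{17}{3}$
$u{\left(a \right)} = \frac{- \frac{17}{3} + a}{2 a}$ ($u{\left(a \right)} = \frac{a - \frac{17}{3}}{a + a} = \frac{- \frac{17}{3} + a}{2 a}$)
$\left(-106018 - 23791\right) - u{\left(-502 \right)} = \left(-106018 - 23791\right) - \frac{-17 + 3 \left(-502\right)}{6 \left(-502\right)} = -129809 - \frac{1}{6} \left(- \frac{1}{502}\right) \left(-17 - 1506\right) = -129809 - \frac{1}{6} \left(- \frac{1}{502}\right) \left(-1523\right) = -129809 - \frac{1523}{3012} = - \frac{390986231}{3012}$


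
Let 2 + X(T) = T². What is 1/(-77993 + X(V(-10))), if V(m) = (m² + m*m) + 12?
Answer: -1/33051 ≈ -3.0256e-5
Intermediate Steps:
V(m) = 12 + 2*m² (V(m) = (m² + m²) + 12 = 2*m² + 12 = 12 + 2*m²)
X(T) = -2 + T²
1/(-77993 + X(V(-10))) = 1/(-77993 + (-2 + (12 + 2*(-10)²)²)) = 1/(-77993 + (-2 + (12 + 2*100)²)) = 1/(-77993 + (-2 + (12 + 200)²)) = 1/(-77993 + (-2 + 212²)) = 1/(-77993 + (-2 + 44944)) = 1/(-77993 + 44942) = 1/(-33051) = -1/33051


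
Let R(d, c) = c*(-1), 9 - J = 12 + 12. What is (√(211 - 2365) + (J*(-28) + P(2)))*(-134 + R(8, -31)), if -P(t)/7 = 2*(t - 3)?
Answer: -44702 - 103*I*√2154 ≈ -44702.0 - 4780.4*I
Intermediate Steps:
P(t) = 42 - 14*t (P(t) = -14*(t - 3) = -14*(-3 + t) = -7*(-6 + 2*t) = 42 - 14*t)
J = -15 (J = 9 - (12 + 12) = 9 - 1*24 = 9 - 24 = -15)
R(d, c) = -c
(√(211 - 2365) + (J*(-28) + P(2)))*(-134 + R(8, -31)) = (√(211 - 2365) + (-15*(-28) + (42 - 14*2)))*(-134 - 1*(-31)) = (√(-2154) + (420 + (42 - 28)))*(-134 + 31) = (I*√2154 + (420 + 14))*(-103) = (I*√2154 + 434)*(-103) = (434 + I*√2154)*(-103) = -44702 - 103*I*√2154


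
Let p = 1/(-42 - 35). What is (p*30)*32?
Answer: -960/77 ≈ -12.468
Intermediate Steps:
p = -1/77 (p = 1/(-77) = -1/77 ≈ -0.012987)
(p*30)*32 = -1/77*30*32 = -30/77*32 = -960/77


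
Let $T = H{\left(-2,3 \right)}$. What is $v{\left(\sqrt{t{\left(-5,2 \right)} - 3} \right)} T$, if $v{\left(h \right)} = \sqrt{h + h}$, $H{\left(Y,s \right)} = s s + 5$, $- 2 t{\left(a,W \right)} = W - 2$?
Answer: $14 \sqrt[4]{3} \left(1 + i\right) \approx 18.425 + 18.425 i$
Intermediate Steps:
$t{\left(a,W \right)} = 1 - \frac{W}{2}$ ($t{\left(a,W \right)} = - \frac{W - 2}{2} = - \frac{-2 + W}{2} = 1 - \frac{W}{2}$)
$H{\left(Y,s \right)} = 5 + s^{2}$ ($H{\left(Y,s \right)} = s^{2} + 5 = 5 + s^{2}$)
$v{\left(h \right)} = \sqrt{2} \sqrt{h}$ ($v{\left(h \right)} = \sqrt{2 h} = \sqrt{2} \sqrt{h}$)
$T = 14$ ($T = 5 + 3^{2} = 5 + 9 = 14$)
$v{\left(\sqrt{t{\left(-5,2 \right)} - 3} \right)} T = \sqrt{2} \sqrt{\sqrt{\left(1 - 1\right) - 3}} \cdot 14 = \sqrt{2} \sqrt{\sqrt{0 - 3}} \cdot 14 = \sqrt{2} \sqrt{\sqrt{-3}} \cdot 14 = \sqrt{2} \sqrt{i \sqrt{3}} \cdot 14 = \sqrt{2} \sqrt[4]{3} \sqrt{i} 14 = 14 \sqrt{2} \sqrt[4]{3} \sqrt{i}$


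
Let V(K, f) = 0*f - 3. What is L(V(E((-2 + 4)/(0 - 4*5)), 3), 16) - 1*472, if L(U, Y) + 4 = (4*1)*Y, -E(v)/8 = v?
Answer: -412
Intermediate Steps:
E(v) = -8*v
V(K, f) = -3 (V(K, f) = 0 - 3 = -3)
L(U, Y) = -4 + 4*Y (L(U, Y) = -4 + (4*1)*Y = -4 + 4*Y)
L(V(E((-2 + 4)/(0 - 4*5)), 3), 16) - 1*472 = (-4 + 4*16) - 1*472 = (-4 + 64) - 472 = 60 - 472 = -412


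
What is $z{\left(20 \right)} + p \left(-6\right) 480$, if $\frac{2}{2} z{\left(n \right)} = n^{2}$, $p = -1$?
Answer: $3280$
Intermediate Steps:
$z{\left(n \right)} = n^{2}$
$z{\left(20 \right)} + p \left(-6\right) 480 = 20^{2} + \left(-1\right) \left(-6\right) 480 = 400 + 6 \cdot 480 = 400 + 2880 = 3280$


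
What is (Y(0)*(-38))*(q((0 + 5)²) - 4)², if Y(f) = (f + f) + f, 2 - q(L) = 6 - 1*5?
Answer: 0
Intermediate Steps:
q(L) = 1 (q(L) = 2 - (6 - 1*5) = 2 - (6 - 5) = 2 - 1*1 = 2 - 1 = 1)
Y(f) = 3*f (Y(f) = 2*f + f = 3*f)
(Y(0)*(-38))*(q((0 + 5)²) - 4)² = ((3*0)*(-38))*(1 - 4)² = (0*(-38))*(-3)² = 0*9 = 0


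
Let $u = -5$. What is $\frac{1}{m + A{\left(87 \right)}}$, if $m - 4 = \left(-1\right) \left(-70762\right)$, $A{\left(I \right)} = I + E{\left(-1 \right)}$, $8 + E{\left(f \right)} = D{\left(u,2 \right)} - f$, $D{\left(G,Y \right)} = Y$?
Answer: $\frac{1}{70848} \approx 1.4115 \cdot 10^{-5}$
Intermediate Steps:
$E{\left(f \right)} = -6 - f$ ($E{\left(f \right)} = -8 - \left(-2 + f\right) = -6 - f$)
$A{\left(I \right)} = -5 + I$ ($A{\left(I \right)} = I - 5 = -5 + I$)
$m = 70766$ ($m = 4 - -70762 = 4 + 70762 = 70766$)
$\frac{1}{m + A{\left(87 \right)}} = \frac{1}{70766 + \left(-5 + 87\right)} = \frac{1}{70766 + 82} = \frac{1}{70848}$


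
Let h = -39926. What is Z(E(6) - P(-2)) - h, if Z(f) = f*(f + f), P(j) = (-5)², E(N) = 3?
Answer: 40894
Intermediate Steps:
P(j) = 25
Z(f) = 2*f² (Z(f) = f*(2*f) = 2*f²)
Z(E(6) - P(-2)) - h = 2*(3 - 1*25)² - 1*(-39926) = 2*(3 - 25)² + 39926 = 2*(-22)² + 39926 = 2*484 + 39926 = 968 + 39926 = 40894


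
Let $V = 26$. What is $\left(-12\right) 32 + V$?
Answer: $-358$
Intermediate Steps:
$\left(-12\right) 32 + V = \left(-12\right) 32 + 26 = -384 + 26 = -358$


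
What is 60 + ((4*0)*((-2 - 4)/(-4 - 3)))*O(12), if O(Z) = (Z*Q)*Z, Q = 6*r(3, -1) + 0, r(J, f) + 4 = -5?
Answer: 60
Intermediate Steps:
r(J, f) = -9 (r(J, f) = -4 - 5 = -9)
Q = -54 (Q = 6*(-9) + 0 = -54 + 0 = -54)
O(Z) = -54*Z² (O(Z) = (Z*(-54))*Z = (-54*Z)*Z = -54*Z²)
60 + ((4*0)*((-2 - 4)/(-4 - 3)))*O(12) = 60 + ((4*0)*((-2 - 4)/(-4 - 3)))*(-54*12²) = 60 + (0*(-6/(-7)))*(-54*144) = 60 + (0*(-6*(-⅐)))*(-7776) = 60 + (0*(6/7))*(-7776) = 60 + 0*(-7776) = 60 + 0 = 60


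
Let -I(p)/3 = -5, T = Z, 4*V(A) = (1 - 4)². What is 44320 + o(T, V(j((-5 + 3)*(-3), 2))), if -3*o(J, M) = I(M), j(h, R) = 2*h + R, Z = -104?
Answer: 44315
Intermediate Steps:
j(h, R) = R + 2*h
V(A) = 9/4 (V(A) = (1 - 4)²/4 = (¼)*(-3)² = (¼)*9 = 9/4)
T = -104
I(p) = 15 (I(p) = -3*(-5) = 15)
o(J, M) = -5 (o(J, M) = -⅓*15 = -5)
44320 + o(T, V(j((-5 + 3)*(-3), 2))) = 44320 - 5 = 44315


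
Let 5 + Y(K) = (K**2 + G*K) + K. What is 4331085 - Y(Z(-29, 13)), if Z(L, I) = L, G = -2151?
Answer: 4267899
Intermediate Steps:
Y(K) = -5 + K**2 - 2150*K (Y(K) = -5 + ((K**2 - 2151*K) + K) = -5 + (K**2 - 2150*K) = -5 + K**2 - 2150*K)
4331085 - Y(Z(-29, 13)) = 4331085 - (-5 + (-29)**2 - 2150*(-29)) = 4331085 - (-5 + 841 + 62350) = 4331085 - 1*63186 = 4331085 - 63186 = 4267899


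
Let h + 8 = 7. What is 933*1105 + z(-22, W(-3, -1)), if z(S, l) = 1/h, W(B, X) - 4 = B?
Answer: 1030964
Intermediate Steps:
h = -1 (h = -8 + 7 = -1)
W(B, X) = 4 + B
z(S, l) = -1 (z(S, l) = 1/(-1) = -1)
933*1105 + z(-22, W(-3, -1)) = 933*1105 - 1 = 1030965 - 1 = 1030964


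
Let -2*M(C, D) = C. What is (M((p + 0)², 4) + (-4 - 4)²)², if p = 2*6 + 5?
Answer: 25921/4 ≈ 6480.3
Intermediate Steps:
p = 17 (p = 12 + 5 = 17)
M(C, D) = -C/2
(M((p + 0)², 4) + (-4 - 4)²)² = (-(17 + 0)²/2 + (-4 - 4)²)² = (-½*17² + (-8)²)² = (-½*289 + 64)² = (-289/2 + 64)² = (-161/2)² = 25921/4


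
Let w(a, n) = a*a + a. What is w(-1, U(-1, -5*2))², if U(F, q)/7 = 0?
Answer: 0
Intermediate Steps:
U(F, q) = 0 (U(F, q) = 7*0 = 0)
w(a, n) = a + a² (w(a, n) = a² + a = a + a²)
w(-1, U(-1, -5*2))² = (-(1 - 1))² = (-1*0)² = 0² = 0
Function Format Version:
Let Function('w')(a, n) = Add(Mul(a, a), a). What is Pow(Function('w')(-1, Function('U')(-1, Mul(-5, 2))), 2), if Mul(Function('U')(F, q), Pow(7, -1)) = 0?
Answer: 0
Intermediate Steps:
Function('U')(F, q) = 0 (Function('U')(F, q) = Mul(7, 0) = 0)
Function('w')(a, n) = Add(a, Pow(a, 2)) (Function('w')(a, n) = Add(Pow(a, 2), a) = Add(a, Pow(a, 2)))
Pow(Function('w')(-1, Function('U')(-1, Mul(-5, 2))), 2) = Pow(Mul(-1, Add(1, -1)), 2) = Pow(Mul(-1, 0), 2) = Pow(0, 2) = 0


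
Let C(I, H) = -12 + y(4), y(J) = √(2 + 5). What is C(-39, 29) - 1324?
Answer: -1336 + √7 ≈ -1333.4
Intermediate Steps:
y(J) = √7
C(I, H) = -12 + √7
C(-39, 29) - 1324 = (-12 + √7) - 1324 = -1336 + √7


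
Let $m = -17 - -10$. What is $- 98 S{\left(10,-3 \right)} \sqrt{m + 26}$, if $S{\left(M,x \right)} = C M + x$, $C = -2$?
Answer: $2254 \sqrt{19} \approx 9825.0$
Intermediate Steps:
$m = -7$ ($m = -17 + 10 = -7$)
$S{\left(M,x \right)} = x - 2 M$ ($S{\left(M,x \right)} = - 2 M + x = x - 2 M$)
$- 98 S{\left(10,-3 \right)} \sqrt{m + 26} = - 98 \left(-3 - 20\right) \sqrt{-7 + 26} = - 98 \left(-3 - 20\right) \sqrt{19} = \left(-98\right) \left(-23\right) \sqrt{19} = 2254 \sqrt{19}$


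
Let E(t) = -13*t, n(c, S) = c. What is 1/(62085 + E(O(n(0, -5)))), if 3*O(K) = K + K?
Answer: 1/62085 ≈ 1.6107e-5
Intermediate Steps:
O(K) = 2*K/3 (O(K) = (K + K)/3 = (2*K)/3 = 2*K/3)
1/(62085 + E(O(n(0, -5)))) = 1/(62085 - 26*0/3) = 1/(62085 - 13*0) = 1/(62085 + 0) = 1/62085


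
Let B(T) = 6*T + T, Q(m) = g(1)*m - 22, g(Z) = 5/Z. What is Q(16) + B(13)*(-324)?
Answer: -29426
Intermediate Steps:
Q(m) = -22 + 5*m (Q(m) = (5/1)*m - 22 = (5*1)*m - 22 = 5*m - 22 = -22 + 5*m)
B(T) = 7*T
Q(16) + B(13)*(-324) = (-22 + 5*16) + (7*13)*(-324) = (-22 + 80) + 91*(-324) = 58 - 29484 = -29426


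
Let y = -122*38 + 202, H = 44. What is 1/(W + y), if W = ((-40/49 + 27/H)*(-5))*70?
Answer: -154/671911 ≈ -0.00022920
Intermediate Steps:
W = 10925/154 (W = ((-40/49 + 27/44)*(-5))*70 = -437/2156*(-5)*70 = (2185/2156)*70 = 10925/154 ≈ 70.942)
y = -4434 (y = -4636 + 202 = -4434)
1/(W + y) = 1/(10925/154 - 4434) = 1/(-671911/154) = -154/671911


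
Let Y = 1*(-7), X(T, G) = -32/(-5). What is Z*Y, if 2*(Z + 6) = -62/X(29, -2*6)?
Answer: 2429/32 ≈ 75.906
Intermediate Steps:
X(T, G) = 32/5 (X(T, G) = -32*(-1/5) = 32/5)
Y = -7
Z = -347/32 (Z = -6 + (-62/32/5)/2 = -6 + (-62*5/32)/2 = -6 + (1/2)*(-155/16) = -6 - 155/32 = -347/32 ≈ -10.844)
Z*Y = -347/32*(-7) = 2429/32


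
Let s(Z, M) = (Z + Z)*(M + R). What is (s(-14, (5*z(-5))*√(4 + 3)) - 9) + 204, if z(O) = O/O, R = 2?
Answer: 139 - 140*√7 ≈ -231.41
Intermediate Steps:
z(O) = 1
s(Z, M) = 2*Z*(2 + M) (s(Z, M) = (Z + Z)*(M + 2) = (2*Z)*(2 + M) = 2*Z*(2 + M))
(s(-14, (5*z(-5))*√(4 + 3)) - 9) + 204 = (2*(-14)*(2 + (5*1)*√(4 + 3)) - 9) + 204 = (2*(-14)*(2 + 5*√7) - 9) + 204 = ((-56 - 140*√7) - 9) + 204 = (-65 - 140*√7) + 204 = 139 - 140*√7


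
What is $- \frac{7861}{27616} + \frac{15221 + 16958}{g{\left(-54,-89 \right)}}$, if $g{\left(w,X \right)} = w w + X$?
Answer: $\frac{866432217}{78070432} \approx 11.098$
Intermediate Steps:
$g{\left(w,X \right)} = X + w^{2}$ ($g{\left(w,X \right)} = w^{2} + X = X + w^{2}$)
$- \frac{7861}{27616} + \frac{15221 + 16958}{g{\left(-54,-89 \right)}} = - \frac{7861}{27616} + \frac{15221 + 16958}{-89 + \left(-54\right)^{2}} = \left(-7861\right) \frac{1}{27616} + \frac{32179}{-89 + 2916} = - \frac{7861}{27616} + \frac{32179}{2827} = \frac{866432217}{78070432}$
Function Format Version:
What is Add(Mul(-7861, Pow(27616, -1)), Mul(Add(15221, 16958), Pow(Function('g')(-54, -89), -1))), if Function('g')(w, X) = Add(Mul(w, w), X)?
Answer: Rational(866432217, 78070432) ≈ 11.098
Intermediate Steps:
Function('g')(w, X) = Add(X, Pow(w, 2)) (Function('g')(w, X) = Add(Pow(w, 2), X) = Add(X, Pow(w, 2)))
Add(Mul(-7861, Pow(27616, -1)), Mul(Add(15221, 16958), Pow(Function('g')(-54, -89), -1))) = Add(Mul(-7861, Pow(27616, -1)), Mul(Add(15221, 16958), Pow(Add(-89, Pow(-54, 2)), -1))) = Add(Mul(-7861, Rational(1, 27616)), Mul(32179, Pow(Add(-89, 2916), -1))) = Add(Rational(-7861, 27616), Mul(32179, Pow(2827, -1))) = Add(Rational(-7861, 27616), Mul(32179, Rational(1, 2827))) = Add(Rational(-7861, 27616), Rational(32179, 2827)) = Rational(866432217, 78070432)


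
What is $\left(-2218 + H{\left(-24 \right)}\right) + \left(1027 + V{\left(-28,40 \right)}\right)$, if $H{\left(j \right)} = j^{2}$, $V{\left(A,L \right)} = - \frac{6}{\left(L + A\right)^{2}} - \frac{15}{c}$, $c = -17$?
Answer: $- \frac{250577}{408} \approx -614.16$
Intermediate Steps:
$V{\left(A,L \right)} = \frac{15}{17} - \frac{6}{\left(A + L\right)^{2}}$ ($V{\left(A,L \right)} = - \frac{6}{\left(L + A\right)^{2}} - \frac{15}{-17} = - \frac{6}{\left(A + L\right)^{2}} - - \frac{15}{17} = - \frac{6}{\left(A + L\right)^{2}} + \frac{15}{17} = \frac{15}{17} - \frac{6}{\left(A + L\right)^{2}}$)
$\left(-2218 + H{\left(-24 \right)}\right) + \left(1027 + V{\left(-28,40 \right)}\right) = \left(-2218 + \left(-24\right)^{2}\right) + \left(1027 + \left(\frac{15}{17} - \frac{6}{\left(-28 + 40\right)^{2}}\right)\right) = \left(-2218 + 576\right) + \left(1027 + \left(\frac{15}{17} - \frac{6}{144}\right)\right) = -1642 + \left(1027 + \left(\frac{15}{17} - \frac{1}{24}\right)\right) = -1642 + \left(1027 + \frac{343}{408}\right) = -1642 + \frac{419359}{408} = - \frac{250577}{408}$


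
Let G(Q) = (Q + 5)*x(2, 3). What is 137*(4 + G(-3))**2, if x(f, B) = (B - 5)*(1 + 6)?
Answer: 78912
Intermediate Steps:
x(f, B) = -35 + 7*B (x(f, B) = (-5 + B)*7 = -35 + 7*B)
G(Q) = -70 - 14*Q (G(Q) = (Q + 5)*(-35 + 7*3) = (5 + Q)*(-35 + 21) = (5 + Q)*(-14) = -70 - 14*Q)
137*(4 + G(-3))**2 = 137*(4 + (-70 - 14*(-3)))**2 = 137*(4 + (-70 + 42))**2 = 137*(4 - 28)**2 = 137*(-24)**2 = 137*576 = 78912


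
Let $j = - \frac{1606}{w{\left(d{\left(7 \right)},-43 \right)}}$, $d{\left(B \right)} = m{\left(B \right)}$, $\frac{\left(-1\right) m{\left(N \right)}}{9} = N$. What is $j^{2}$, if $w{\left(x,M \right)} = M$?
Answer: $\frac{2579236}{1849} \approx 1394.9$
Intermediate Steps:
$m{\left(N \right)} = - 9 N$
$d{\left(B \right)} = - 9 B$
$j = \frac{1606}{43}$ ($j = - \frac{1606}{-43} = \left(-1606\right) \left(- \frac{1}{43}\right) = \frac{1606}{43} \approx 37.349$)
$j^{2} = \left(\frac{1606}{43}\right)^{2} = \frac{2579236}{1849}$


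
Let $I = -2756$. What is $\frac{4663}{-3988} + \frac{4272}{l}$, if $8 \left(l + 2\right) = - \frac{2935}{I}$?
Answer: $- \frac{375817889071}{164150068} \approx -2289.5$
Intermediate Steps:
$l = - \frac{41161}{22048}$ ($l = -2 + \frac{\left(-2935\right) \frac{1}{-2756}}{8} = -2 + \frac{\left(-2935\right) \left(- \frac{1}{2756}\right)}{8} = -2 + \frac{1}{8} \cdot \frac{2935}{2756} = -2 + \frac{2935}{22048} = - \frac{41161}{22048} \approx -1.8669$)
$\frac{4663}{-3988} + \frac{4272}{l} = \frac{4663}{-3988} + \frac{4272}{- \frac{41161}{22048}} = 4663 \left(- \frac{1}{3988}\right) + 4272 \left(- \frac{22048}{41161}\right) = - \frac{4663}{3988} - \frac{94189056}{41161} = - \frac{375817889071}{164150068}$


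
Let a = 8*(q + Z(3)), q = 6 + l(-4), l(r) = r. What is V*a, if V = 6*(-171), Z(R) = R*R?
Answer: -90288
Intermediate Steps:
Z(R) = R²
V = -1026
q = 2 (q = 6 - 4 = 2)
a = 88 (a = 8*(2 + 3²) = 8*(2 + 9) = 8*11 = 88)
V*a = -1026*88 = -90288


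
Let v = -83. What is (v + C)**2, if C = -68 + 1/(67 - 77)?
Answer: 2283121/100 ≈ 22831.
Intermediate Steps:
C = -681/10 (C = -68 + 1/(-10) = -68 - 1/10 = -681/10 ≈ -68.100)
(v + C)**2 = (-83 - 681/10)**2 = (-1511/10)**2 = 2283121/100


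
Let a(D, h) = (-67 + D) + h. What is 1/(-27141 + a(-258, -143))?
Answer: -1/27609 ≈ -3.6220e-5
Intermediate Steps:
a(D, h) = -67 + D + h
1/(-27141 + a(-258, -143)) = 1/(-27141 + (-67 - 258 - 143)) = 1/(-27141 - 468) = 1/(-27609) = -1/27609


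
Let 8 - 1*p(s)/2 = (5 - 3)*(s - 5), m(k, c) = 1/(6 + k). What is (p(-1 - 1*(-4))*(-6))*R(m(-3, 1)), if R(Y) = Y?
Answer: -48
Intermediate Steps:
p(s) = 36 - 4*s (p(s) = 16 - 2*(5 - 3)*(s - 5) = 16 - 4*(-5 + s) = 16 - 2*(-10 + 2*s) = 16 + (20 - 4*s) = 36 - 4*s)
(p(-1 - 1*(-4))*(-6))*R(m(-3, 1)) = ((36 - 4*(-1 - 1*(-4)))*(-6))/(6 - 3) = ((36 - 4*(-1 + 4))*(-6))/3 = ((36 - 4*3)*(-6))*(1/3) = ((36 - 12)*(-6))*(1/3) = (24*(-6))*(1/3) = -144*1/3 = -48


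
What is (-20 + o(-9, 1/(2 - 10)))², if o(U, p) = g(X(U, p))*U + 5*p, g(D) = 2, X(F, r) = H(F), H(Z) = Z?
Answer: 95481/64 ≈ 1491.9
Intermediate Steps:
X(F, r) = F
o(U, p) = 2*U + 5*p
(-20 + o(-9, 1/(2 - 10)))² = (-20 + (2*(-9) + 5/(2 - 10)))² = (-20 + (-18 + 5/(-8)))² = (-20 + (-18 + 5*(-⅛)))² = (-20 + (-18 - 5/8))² = (-20 - 149/8)² = (-309/8)² = 95481/64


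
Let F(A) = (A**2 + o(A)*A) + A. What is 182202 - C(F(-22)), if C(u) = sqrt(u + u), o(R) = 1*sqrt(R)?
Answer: 182202 - 2*sqrt(231 - 11*I*sqrt(22)) ≈ 1.8217e+5 + 3.374*I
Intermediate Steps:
o(R) = sqrt(R)
F(A) = A + A**2 + A**(3/2) (F(A) = (A**2 + sqrt(A)*A) + A = (A**2 + A**(3/2)) + A = A + A**2 + A**(3/2))
C(u) = sqrt(2)*sqrt(u) (C(u) = sqrt(2*u) = sqrt(2)*sqrt(u))
182202 - C(F(-22)) = 182202 - sqrt(2)*sqrt(-22*(1 - 22 + sqrt(-22))) = 182202 - sqrt(2)*sqrt(-22*(1 - 22 + I*sqrt(22))) = 182202 - sqrt(2)*sqrt(-22*(-21 + I*sqrt(22))) = 182202 - sqrt(2)*sqrt(462 - 22*I*sqrt(22))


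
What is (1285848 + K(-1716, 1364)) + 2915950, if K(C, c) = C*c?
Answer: 1861174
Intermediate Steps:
(1285848 + K(-1716, 1364)) + 2915950 = (1285848 - 1716*1364) + 2915950 = (1285848 - 2340624) + 2915950 = -1054776 + 2915950 = 1861174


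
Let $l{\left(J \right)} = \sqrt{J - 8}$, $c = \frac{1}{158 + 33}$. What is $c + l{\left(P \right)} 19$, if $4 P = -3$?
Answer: $\frac{1}{191} + \frac{19 i \sqrt{35}}{2} \approx 0.0052356 + 56.203 i$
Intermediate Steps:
$P = - \frac{3}{4}$ ($P = \frac{1}{4} \left(-3\right) = - \frac{3}{4} \approx -0.75$)
$c = \frac{1}{191} \approx 0.0052356$
$l{\left(J \right)} = \sqrt{-8 + J}$
$c + l{\left(P \right)} 19 = \frac{1}{191} + \sqrt{-8 - \frac{3}{4}} \cdot 19 = \frac{1}{191} + \sqrt{- \frac{35}{4}} \cdot 19 = \frac{1}{191} + \frac{i \sqrt{35}}{2} \cdot 19 = \frac{1}{191} + \frac{19 i \sqrt{35}}{2}$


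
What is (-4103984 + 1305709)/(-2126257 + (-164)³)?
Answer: 2798275/6537201 ≈ 0.42805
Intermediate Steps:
(-4103984 + 1305709)/(-2126257 + (-164)³) = -2798275/(-2126257 - 4410944) = -2798275/(-6537201) = -2798275*(-1/6537201) = 2798275/6537201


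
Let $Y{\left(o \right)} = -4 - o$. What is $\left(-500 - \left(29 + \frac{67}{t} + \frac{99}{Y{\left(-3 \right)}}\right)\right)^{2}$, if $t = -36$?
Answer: $\frac{237560569}{1296} \approx 1.833 \cdot 10^{5}$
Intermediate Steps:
$\left(-500 - \left(29 + \frac{67}{t} + \frac{99}{Y{\left(-3 \right)}}\right)\right)^{2} = \left(-500 - \left(\frac{977}{36} + \frac{99}{-4 - -3}\right)\right)^{2} = \left(-500 - \left(\frac{977}{36} + \frac{99}{-4 + 3}\right)\right)^{2} = \left(-500 - \left(\frac{977}{36} - 99\right)\right)^{2} = \left(-500 + \left(-29 + \left(\left(-99\right) \left(-1\right) + \frac{67}{36}\right)\right)\right)^{2} = \left(-500 + \left(-29 + \left(99 + \frac{67}{36}\right)\right)\right)^{2} = \left(-500 + \left(-29 + \frac{3631}{36}\right)\right)^{2} = \left(-500 + \frac{2587}{36}\right)^{2} = \left(- \frac{15413}{36}\right)^{2} = \frac{237560569}{1296}$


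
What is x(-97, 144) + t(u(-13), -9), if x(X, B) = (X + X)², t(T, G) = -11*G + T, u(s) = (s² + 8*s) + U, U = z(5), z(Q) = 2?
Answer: 37802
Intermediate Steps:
U = 2
u(s) = 2 + s² + 8*s (u(s) = (s² + 8*s) + 2 = 2 + s² + 8*s)
t(T, G) = T - 11*G
x(X, B) = 4*X² (x(X, B) = (2*X)² = 4*X²)
x(-97, 144) + t(u(-13), -9) = 4*(-97)² + ((2 + (-13)² + 8*(-13)) - 11*(-9)) = 4*9409 + ((2 + 169 - 104) + 99) = 37636 + (67 + 99) = 37636 + 166 = 37802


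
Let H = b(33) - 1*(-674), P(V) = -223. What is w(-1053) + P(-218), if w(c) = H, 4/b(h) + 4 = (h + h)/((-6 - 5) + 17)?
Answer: 3161/7 ≈ 451.57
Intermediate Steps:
b(h) = 4/(-4 + h/3) (b(h) = 4/(-4 + (h + h)/((-6 - 5) + 17)) = 4/(-4 + (2*h)/(-11 + 17)) = 4/(-4 + (2*h)/6) = 4/(-4 + (2*h)*(1/6)) = 4/(-4 + h/3))
H = 4722/7 (H = 12/(-12 + 33) - 1*(-674) = 12/21 + 674 = 12*(1/21) + 674 = 4/7 + 674 = 4722/7 ≈ 674.57)
w(c) = 4722/7
w(-1053) + P(-218) = 4722/7 - 223 = 3161/7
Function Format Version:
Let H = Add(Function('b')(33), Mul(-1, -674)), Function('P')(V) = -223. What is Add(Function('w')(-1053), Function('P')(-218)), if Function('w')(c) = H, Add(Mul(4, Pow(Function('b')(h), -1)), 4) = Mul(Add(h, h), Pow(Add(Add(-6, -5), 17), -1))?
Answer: Rational(3161, 7) ≈ 451.57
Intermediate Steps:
Function('b')(h) = Mul(4, Pow(Add(-4, Mul(Rational(1, 3), h)), -1)) (Function('b')(h) = Mul(4, Pow(Add(-4, Mul(Add(h, h), Pow(Add(Add(-6, -5), 17), -1))), -1)) = Mul(4, Pow(Add(-4, Mul(Mul(2, h), Pow(Add(-11, 17), -1))), -1)) = Mul(4, Pow(Add(-4, Mul(Mul(2, h), Pow(6, -1))), -1)) = Mul(4, Pow(Add(-4, Mul(Mul(2, h), Rational(1, 6))), -1)) = Mul(4, Pow(Add(-4, Mul(Rational(1, 3), h)), -1)))
H = Rational(4722, 7) (H = Add(Mul(12, Pow(Add(-12, 33), -1)), Mul(-1, -674)) = Add(Mul(12, Pow(21, -1)), 674) = Add(Mul(12, Rational(1, 21)), 674) = Add(Rational(4, 7), 674) = Rational(4722, 7) ≈ 674.57)
Function('w')(c) = Rational(4722, 7)
Add(Function('w')(-1053), Function('P')(-218)) = Add(Rational(4722, 7), -223) = Rational(3161, 7)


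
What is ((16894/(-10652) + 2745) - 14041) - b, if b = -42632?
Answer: 166887089/5326 ≈ 31334.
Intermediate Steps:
((16894/(-10652) + 2745) - 14041) - b = ((16894/(-10652) + 2745) - 14041) - 1*(-42632) = ((16894*(-1/10652) + 2745) - 14041) + 42632 = ((-8447/5326 + 2745) - 14041) + 42632 = (14611423/5326 - 14041) + 42632 = -60170943/5326 + 42632 = 166887089/5326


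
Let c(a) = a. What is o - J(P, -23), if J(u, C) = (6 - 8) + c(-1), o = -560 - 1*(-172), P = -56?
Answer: -385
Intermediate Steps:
o = -388 (o = -560 + 172 = -388)
J(u, C) = -3 (J(u, C) = (6 - 8) - 1 = -2 - 1 = -3)
o - J(P, -23) = -388 - 1*(-3) = -388 + 3 = -385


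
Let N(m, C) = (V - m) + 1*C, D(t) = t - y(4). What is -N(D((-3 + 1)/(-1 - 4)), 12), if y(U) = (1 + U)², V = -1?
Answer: -178/5 ≈ -35.600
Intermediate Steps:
D(t) = -25 + t (D(t) = t - (1 + 4)² = t - 1*5² = t - 1*25 = t - 25 = -25 + t)
N(m, C) = -1 + C - m (N(m, C) = (-1 - m) + 1*C = (-1 - m) + C = -1 + C - m)
-N(D((-3 + 1)/(-1 - 4)), 12) = -(-1 + 12 - (-25 + (-3 + 1)/(-1 - 4))) = -(-1 + 12 - (-25 - 2/(-5))) = -(-1 + 12 - (-25 - 2*(-⅕))) = -(-1 + 12 - (-25 + ⅖)) = -(-1 + 12 - 1*(-123/5)) = -(-1 + 12 + 123/5) = -1*178/5 = -178/5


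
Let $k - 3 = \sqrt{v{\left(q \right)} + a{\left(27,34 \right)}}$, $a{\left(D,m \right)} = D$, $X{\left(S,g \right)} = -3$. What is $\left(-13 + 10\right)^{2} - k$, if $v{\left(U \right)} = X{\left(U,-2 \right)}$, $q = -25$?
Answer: $6 - 2 \sqrt{6} \approx 1.101$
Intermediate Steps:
$v{\left(U \right)} = -3$
$k = 3 + 2 \sqrt{6}$ ($k = 3 + \sqrt{-3 + 27} = 3 + \sqrt{24} = 3 + 2 \sqrt{6} \approx 7.899$)
$\left(-13 + 10\right)^{2} - k = \left(-13 + 10\right)^{2} - \left(3 + 2 \sqrt{6}\right) = \left(-3\right)^{2} - \left(3 + 2 \sqrt{6}\right) = 9 - \left(3 + 2 \sqrt{6}\right) = 6 - 2 \sqrt{6}$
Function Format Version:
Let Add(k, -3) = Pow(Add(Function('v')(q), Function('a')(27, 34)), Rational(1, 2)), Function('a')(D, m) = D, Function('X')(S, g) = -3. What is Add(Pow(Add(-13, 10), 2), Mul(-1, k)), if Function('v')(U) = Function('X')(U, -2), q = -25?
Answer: Add(6, Mul(-2, Pow(6, Rational(1, 2)))) ≈ 1.1010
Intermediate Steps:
Function('v')(U) = -3
k = Add(3, Mul(2, Pow(6, Rational(1, 2)))) (k = Add(3, Pow(Add(-3, 27), Rational(1, 2))) = Add(3, Pow(24, Rational(1, 2))) = Add(3, Mul(2, Pow(6, Rational(1, 2)))) ≈ 7.8990)
Add(Pow(Add(-13, 10), 2), Mul(-1, k)) = Add(Pow(Add(-13, 10), 2), Mul(-1, Add(3, Mul(2, Pow(6, Rational(1, 2)))))) = Add(Pow(-3, 2), Add(-3, Mul(-2, Pow(6, Rational(1, 2))))) = Add(9, Add(-3, Mul(-2, Pow(6, Rational(1, 2))))) = Add(6, Mul(-2, Pow(6, Rational(1, 2))))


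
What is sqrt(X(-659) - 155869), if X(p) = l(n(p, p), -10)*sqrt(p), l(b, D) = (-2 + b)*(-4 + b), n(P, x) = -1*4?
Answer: sqrt(-155869 + 48*I*sqrt(659)) ≈ 1.561 + 394.81*I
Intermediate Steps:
n(P, x) = -4
l(b, D) = (-4 + b)*(-2 + b)
X(p) = 48*sqrt(p) (X(p) = (8 + (-4)**2 - 6*(-4))*sqrt(p) = (8 + 16 + 24)*sqrt(p) = 48*sqrt(p))
sqrt(X(-659) - 155869) = sqrt(48*sqrt(-659) - 155869) = sqrt(48*(I*sqrt(659)) - 155869) = sqrt(48*I*sqrt(659) - 155869) = sqrt(-155869 + 48*I*sqrt(659))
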